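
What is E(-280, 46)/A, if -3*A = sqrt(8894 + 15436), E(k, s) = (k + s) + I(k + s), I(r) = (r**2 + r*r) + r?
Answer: -54522*sqrt(24330)/4055 ≈ -2097.3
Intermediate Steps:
I(r) = r + 2*r**2 (I(r) = (r**2 + r**2) + r = 2*r**2 + r = r + 2*r**2)
E(k, s) = k + s + (k + s)*(1 + 2*k + 2*s) (E(k, s) = (k + s) + (k + s)*(1 + 2*(k + s)) = (k + s) + (k + s)*(1 + (2*k + 2*s)) = (k + s) + (k + s)*(1 + 2*k + 2*s) = k + s + (k + s)*(1 + 2*k + 2*s))
A = -sqrt(24330)/3 (A = -sqrt(8894 + 15436)/3 = -sqrt(24330)/3 ≈ -51.994)
E(-280, 46)/A = (-280 + 46 + (-280 + 46)*(1 + 2*(-280) + 2*46))/((-sqrt(24330)/3)) = (-280 + 46 - 234*(1 - 560 + 92))*(-sqrt(24330)/8110) = (-280 + 46 - 234*(-467))*(-sqrt(24330)/8110) = (-280 + 46 + 109278)*(-sqrt(24330)/8110) = 109044*(-sqrt(24330)/8110) = -54522*sqrt(24330)/4055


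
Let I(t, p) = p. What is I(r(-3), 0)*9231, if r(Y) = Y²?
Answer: 0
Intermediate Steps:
I(r(-3), 0)*9231 = 0*9231 = 0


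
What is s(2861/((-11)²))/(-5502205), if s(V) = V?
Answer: -2861/665766805 ≈ -4.2973e-6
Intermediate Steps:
s(2861/((-11)²))/(-5502205) = (2861/((-11)²))/(-5502205) = (2861/121)*(-1/5502205) = -2861/665766805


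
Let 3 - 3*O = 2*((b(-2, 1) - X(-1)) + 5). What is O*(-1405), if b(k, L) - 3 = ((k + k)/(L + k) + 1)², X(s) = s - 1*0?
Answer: 91325/3 ≈ 30442.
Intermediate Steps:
X(s) = s (X(s) = s + 0 = s)
b(k, L) = 3 + (1 + 2*k/(L + k))² (b(k, L) = 3 + ((k + k)/(L + k) + 1)² = 3 + ((2*k)/(L + k) + 1)² = 3 + (2*k/(L + k) + 1)² = 3 + (1 + 2*k/(L + k))²)
O = -65/3 (O = 1 - 2*(((3 + (1 + 3*(-2))²/(1 - 2)²) - 1*(-1)) + 5)/3 = 1 - 2*(((3 + (1 - 6)²/(-1)²) + 1) + 5)/3 = 1 - 2*(((3 + 1*(-5)²) + 1) + 5)/3 = 1 - 2*(((3 + 1*25) + 1) + 5)/3 = 1 - 2*(((3 + 25) + 1) + 5)/3 = 1 - 2*((28 + 1) + 5)/3 = 1 - 2*(29 + 5)/3 = 1 - 2*34/3 = 1 - ⅓*68 = 1 - 68/3 = -65/3 ≈ -21.667)
O*(-1405) = -65/3*(-1405) = 91325/3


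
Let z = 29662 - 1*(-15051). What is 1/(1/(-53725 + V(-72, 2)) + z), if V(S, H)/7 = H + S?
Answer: 54215/2424115294 ≈ 2.2365e-5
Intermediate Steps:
z = 44713 (z = 29662 + 15051 = 44713)
V(S, H) = 7*H + 7*S (V(S, H) = 7*(H + S) = 7*H + 7*S)
1/(1/(-53725 + V(-72, 2)) + z) = 1/(1/(-53725 + (7*2 + 7*(-72))) + 44713) = 1/(1/(-53725 + (14 - 504)) + 44713) = 1/(1/(-53725 - 490) + 44713) = 1/(1/(-54215) + 44713) = 1/(-1/54215 + 44713) = 1/(2424115294/54215) = 54215/2424115294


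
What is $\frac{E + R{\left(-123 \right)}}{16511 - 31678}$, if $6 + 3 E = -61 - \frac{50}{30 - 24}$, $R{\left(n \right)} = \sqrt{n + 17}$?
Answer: $\frac{226}{136503} - \frac{i \sqrt{106}}{15167} \approx 0.0016556 - 0.00067882 i$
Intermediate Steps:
$R{\left(n \right)} = \sqrt{17 + n}$
$E = - \frac{226}{9}$ ($E = -2 + \frac{-61 - \frac{50}{30 - 24}}{3} = -2 + \frac{-61 - \frac{50}{6}}{3} = -2 + \frac{-61 - \frac{25}{3}}{3} = -2 + \frac{1}{3} \left(- \frac{208}{3}\right) = -2 - \frac{208}{9} = - \frac{226}{9} \approx -25.111$)
$\frac{E + R{\left(-123 \right)}}{16511 - 31678} = \frac{- \frac{226}{9} + \sqrt{17 - 123}}{16511 - 31678} = \frac{- \frac{226}{9} + \sqrt{-106}}{-15167} = \left(- \frac{226}{9} + i \sqrt{106}\right) \left(- \frac{1}{15167}\right) = \frac{226}{136503} - \frac{i \sqrt{106}}{15167}$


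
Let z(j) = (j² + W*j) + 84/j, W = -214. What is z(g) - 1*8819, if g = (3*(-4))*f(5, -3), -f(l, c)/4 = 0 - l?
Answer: 2002813/20 ≈ 1.0014e+5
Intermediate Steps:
f(l, c) = 4*l (f(l, c) = -4*(0 - l) = -(-4)*l = 4*l)
g = -240 (g = (3*(-4))*(4*5) = -12*20 = -240)
z(j) = j² - 214*j + 84/j (z(j) = (j² - 214*j) + 84/j = j² - 214*j + 84/j)
z(g) - 1*8819 = (84 + (-240)²*(-214 - 240))/(-240) - 1*8819 = -(84 + 57600*(-454))/240 - 8819 = -(84 - 26150400)/240 - 8819 = -1/240*(-26150316) - 8819 = 2179193/20 - 8819 = 2002813/20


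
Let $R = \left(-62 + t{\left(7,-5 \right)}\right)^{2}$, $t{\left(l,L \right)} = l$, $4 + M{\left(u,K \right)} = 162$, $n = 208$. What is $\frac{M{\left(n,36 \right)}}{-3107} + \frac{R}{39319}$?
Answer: $\frac{3186273}{122164133} \approx 0.026082$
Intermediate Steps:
$M{\left(u,K \right)} = 158$ ($M{\left(u,K \right)} = -4 + 162 = 158$)
$R = 3025$ ($R = \left(-62 + 7\right)^{2} = \left(-55\right)^{2} = 3025$)
$\frac{M{\left(n,36 \right)}}{-3107} + \frac{R}{39319} = \frac{158}{-3107} + \frac{3025}{39319} = 158 \left(- \frac{1}{3107}\right) + 3025 \cdot \frac{1}{39319} = - \frac{158}{3107} + \frac{3025}{39319} = \frac{3186273}{122164133}$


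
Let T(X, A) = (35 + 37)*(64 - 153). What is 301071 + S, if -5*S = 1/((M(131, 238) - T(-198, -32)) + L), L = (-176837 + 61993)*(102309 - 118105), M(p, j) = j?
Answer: 2730838116626849/9070412350 ≈ 3.0107e+5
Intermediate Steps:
T(X, A) = -6408 (T(X, A) = 72*(-89) = -6408)
L = 1814075824 (L = -114844*(-15796) = 1814075824)
S = -1/9070412350 (S = -1/(5*((238 - 1*(-6408)) + 1814075824)) = -1/(5*((238 + 6408) + 1814075824)) = -1/(5*(6646 + 1814075824)) = -1/5/1814082470 = -1/5*1/1814082470 = -1/9070412350 ≈ -1.1025e-10)
301071 + S = 301071 - 1/9070412350 = 2730838116626849/9070412350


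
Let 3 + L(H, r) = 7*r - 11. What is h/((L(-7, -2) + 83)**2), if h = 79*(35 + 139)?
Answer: 13746/3025 ≈ 4.5441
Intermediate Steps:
L(H, r) = -14 + 7*r (L(H, r) = -3 + (7*r - 11) = -3 + (-11 + 7*r) = -14 + 7*r)
h = 13746 (h = 79*174 = 13746)
h/((L(-7, -2) + 83)**2) = 13746/(((-14 + 7*(-2)) + 83)**2) = 13746/(((-14 - 14) + 83)**2) = 13746/((-28 + 83)**2) = 13746/(55**2) = 13746/3025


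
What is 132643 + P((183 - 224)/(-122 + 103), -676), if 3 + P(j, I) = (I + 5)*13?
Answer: 123917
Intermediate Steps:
P(j, I) = 62 + 13*I (P(j, I) = -3 + (I + 5)*13 = -3 + (5 + I)*13 = -3 + (65 + 13*I) = 62 + 13*I)
132643 + P((183 - 224)/(-122 + 103), -676) = 132643 + (62 + 13*(-676)) = 132643 + (62 - 8788) = 132643 - 8726 = 123917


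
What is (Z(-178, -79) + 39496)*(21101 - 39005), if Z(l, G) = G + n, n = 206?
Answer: -709410192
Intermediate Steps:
Z(l, G) = 206 + G (Z(l, G) = G + 206 = 206 + G)
(Z(-178, -79) + 39496)*(21101 - 39005) = ((206 - 79) + 39496)*(21101 - 39005) = (127 + 39496)*(-17904) = 39623*(-17904) = -709410192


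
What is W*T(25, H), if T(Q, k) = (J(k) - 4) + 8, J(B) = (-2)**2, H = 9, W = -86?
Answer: -688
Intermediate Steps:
J(B) = 4
T(Q, k) = 8 (T(Q, k) = (4 - 4) + 8 = 0 + 8 = 8)
W*T(25, H) = -86*8 = -688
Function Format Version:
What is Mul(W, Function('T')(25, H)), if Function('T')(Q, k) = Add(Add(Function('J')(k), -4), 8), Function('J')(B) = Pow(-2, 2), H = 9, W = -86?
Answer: -688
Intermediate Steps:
Function('J')(B) = 4
Function('T')(Q, k) = 8 (Function('T')(Q, k) = Add(Add(4, -4), 8) = Add(0, 8) = 8)
Mul(W, Function('T')(25, H)) = Mul(-86, 8) = -688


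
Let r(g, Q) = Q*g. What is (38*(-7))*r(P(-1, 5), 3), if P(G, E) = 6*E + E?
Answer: -27930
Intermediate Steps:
P(G, E) = 7*E
(38*(-7))*r(P(-1, 5), 3) = (38*(-7))*(3*(7*5)) = -798*35 = -266*105 = -27930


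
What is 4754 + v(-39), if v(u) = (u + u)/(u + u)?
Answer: 4755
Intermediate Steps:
v(u) = 1 (v(u) = (2*u)/((2*u)) = (2*u)*(1/(2*u)) = 1)
4754 + v(-39) = 4754 + 1 = 4755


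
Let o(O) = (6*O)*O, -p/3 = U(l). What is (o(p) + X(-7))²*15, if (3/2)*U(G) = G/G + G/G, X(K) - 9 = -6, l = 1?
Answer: 147015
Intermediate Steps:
X(K) = 3 (X(K) = 9 - 6 = 3)
U(G) = 4/3 (U(G) = 2*(G/G + G/G)/3 = 2*(1 + 1)/3 = (⅔)*2 = 4/3)
p = -4 (p = -3*4/3 = -4)
o(O) = 6*O²
(o(p) + X(-7))²*15 = (6*(-4)² + 3)²*15 = (6*16 + 3)²*15 = (96 + 3)²*15 = 99²*15 = 9801*15 = 147015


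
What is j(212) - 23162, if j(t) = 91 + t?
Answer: -22859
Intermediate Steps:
j(212) - 23162 = (91 + 212) - 23162 = 303 - 23162 = -22859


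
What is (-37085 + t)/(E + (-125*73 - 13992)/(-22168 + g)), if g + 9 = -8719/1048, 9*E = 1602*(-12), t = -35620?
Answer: 1690406881575/49638232624 ≈ 34.055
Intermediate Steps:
E = -2136 (E = (1602*(-12))/9 = (⅑)*(-19224) = -2136)
g = -18151/1048 (g = -9 - 8719/1048 = -18151/1048 ≈ -17.320)
(-37085 + t)/(E + (-125*73 - 13992)/(-22168 + g)) = (-37085 - 35620)/(-2136 + (-125*73 - 13992)/(-22168 - 18151/1048)) = -72705/(-2136 + (-9125 - 13992)/(-23250215/1048)) = -72705/(-2136 - 23117*(-1048/23250215)) = -72705/(-2136 + 24226616/23250215) = -72705/(-49638232624/23250215) = -72705*(-23250215/49638232624) = 1690406881575/49638232624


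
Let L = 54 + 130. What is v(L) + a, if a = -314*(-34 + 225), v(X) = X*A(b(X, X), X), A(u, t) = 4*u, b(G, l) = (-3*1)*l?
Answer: -466246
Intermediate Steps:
L = 184
b(G, l) = -3*l
v(X) = -12*X² (v(X) = X*(4*(-3*X)) = X*(-12*X) = -12*X²)
a = -59974 (a = -314*191 = -59974)
v(L) + a = -12*184² - 59974 = -12*33856 - 59974 = -406272 - 59974 = -466246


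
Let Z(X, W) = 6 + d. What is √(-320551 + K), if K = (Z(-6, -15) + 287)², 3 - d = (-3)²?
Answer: I*√238182 ≈ 488.04*I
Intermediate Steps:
d = -6 (d = 3 - 1*(-3)² = 3 - 1*9 = 3 - 9 = -6)
Z(X, W) = 0 (Z(X, W) = 6 - 6 = 0)
K = 82369 (K = (0 + 287)² = 287² = 82369)
√(-320551 + K) = √(-320551 + 82369) = √(-238182) = I*√238182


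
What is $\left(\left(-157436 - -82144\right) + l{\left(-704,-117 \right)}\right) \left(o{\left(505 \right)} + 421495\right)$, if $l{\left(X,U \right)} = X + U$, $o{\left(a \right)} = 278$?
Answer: $-32102408349$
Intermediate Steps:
$l{\left(X,U \right)} = U + X$
$\left(\left(-157436 - -82144\right) + l{\left(-704,-117 \right)}\right) \left(o{\left(505 \right)} + 421495\right) = \left(\left(-157436 - -82144\right) - 821\right) \left(278 + 421495\right) = \left(\left(-157436 + 82144\right) - 821\right) 421773 = \left(-75292 - 821\right) 421773 = \left(-76113\right) 421773 = -32102408349$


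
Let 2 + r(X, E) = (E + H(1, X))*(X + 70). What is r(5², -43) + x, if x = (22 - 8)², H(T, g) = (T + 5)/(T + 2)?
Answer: -3701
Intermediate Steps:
H(T, g) = (5 + T)/(2 + T)
r(X, E) = -2 + (2 + E)*(70 + X) (r(X, E) = -2 + (E + (5 + 1)/(2 + 1))*(X + 70) = -2 + (E + 6/3)*(70 + X) = -2 + (E + (⅓)*6)*(70 + X) = -2 + (E + 2)*(70 + X) = -2 + (2 + E)*(70 + X))
x = 196 (x = 14² = 196)
r(5², -43) + x = (138 + 2*5² + 70*(-43) - 43*5²) + 196 = (138 + 2*25 - 3010 - 43*25) + 196 = (138 + 50 - 3010 - 1075) + 196 = -3897 + 196 = -3701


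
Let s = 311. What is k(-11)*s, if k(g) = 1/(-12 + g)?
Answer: -311/23 ≈ -13.522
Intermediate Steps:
k(-11)*s = 311/(-12 - 11) = 311/(-23) = -1/23*311 = -311/23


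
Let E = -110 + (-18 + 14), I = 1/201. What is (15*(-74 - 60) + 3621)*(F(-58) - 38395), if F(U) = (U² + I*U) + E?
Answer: -3793477011/67 ≈ -5.6619e+7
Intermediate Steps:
I = 1/201 ≈ 0.0049751
E = -114 (E = -110 - 4 = -114)
F(U) = -114 + U² + U/201 (F(U) = (U² + U/201) - 114 = -114 + U² + U/201)
(15*(-74 - 60) + 3621)*(F(-58) - 38395) = (15*(-74 - 60) + 3621)*((-114 + (-58)² + (1/201)*(-58)) - 38395) = (15*(-134) + 3621)*((-114 + 3364 - 58/201) - 38395) = (-2010 + 3621)*(653192/201 - 38395) = 1611*(-7064203/201) = -3793477011/67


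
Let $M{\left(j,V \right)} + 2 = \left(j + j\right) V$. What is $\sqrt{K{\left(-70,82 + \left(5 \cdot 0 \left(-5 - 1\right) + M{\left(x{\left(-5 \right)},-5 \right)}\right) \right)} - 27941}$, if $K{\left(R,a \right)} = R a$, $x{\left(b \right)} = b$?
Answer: $i \sqrt{37041} \approx 192.46 i$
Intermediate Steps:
$M{\left(j,V \right)} = -2 + 2 V j$ ($M{\left(j,V \right)} = -2 + \left(j + j\right) V = -2 + 2 j V = -2 + 2 V j$)
$\sqrt{K{\left(-70,82 + \left(5 \cdot 0 \left(-5 - 1\right) + M{\left(x{\left(-5 \right)},-5 \right)}\right) \right)} - 27941} = \sqrt{- 70 \left(82 - \left(2 - 50 - 0 \left(-5 - 1\right)\right)\right) - 27941} = \sqrt{- 70 \left(82 + \left(5 \cdot 0 \left(-6\right) + \left(-2 + 50\right)\right)\right) - 27941} = \sqrt{- 70 \left(82 + \left(5 \cdot 0 + 48\right)\right) - 27941} = \sqrt{- 70 \left(82 + \left(0 + 48\right)\right) - 27941} = \sqrt{- 70 \left(82 + 48\right) - 27941} = \sqrt{\left(-70\right) 130 - 27941} = \sqrt{-9100 - 27941} = \sqrt{-37041} = i \sqrt{37041}$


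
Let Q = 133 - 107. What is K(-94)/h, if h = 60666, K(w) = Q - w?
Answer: 20/10111 ≈ 0.0019780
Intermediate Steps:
Q = 26
K(w) = 26 - w
K(-94)/h = (26 - 1*(-94))/60666 = (26 + 94)*(1/60666) = 120*(1/60666) = 20/10111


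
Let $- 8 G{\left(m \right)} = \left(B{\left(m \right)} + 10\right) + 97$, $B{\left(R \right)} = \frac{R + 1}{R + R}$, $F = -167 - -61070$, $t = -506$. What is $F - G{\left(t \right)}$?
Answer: $\frac{493179477}{8096} \approx 60916.0$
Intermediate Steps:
$F = 60903$ ($F = -167 + 61070 = 60903$)
$B{\left(R \right)} = \frac{1 + R}{2 R}$
$G{\left(m \right)} = - \frac{107}{8} - \frac{1 + m}{16 m}$ ($G{\left(m \right)} = - \frac{\left(\frac{1 + m}{2 m} + 10\right) + 97}{8} = - \frac{\left(10 + \frac{1 + m}{2 m}\right) + 97}{8} = - \frac{107 + \frac{1 + m}{2 m}}{8} = - \frac{107}{8} - \frac{1 + m}{16 m}$)
$F - G{\left(t \right)} = 60903 - \frac{-1 - -108790}{16 \left(-506\right)} = 60903 - \frac{1}{16} \left(- \frac{1}{506}\right) \left(-1 + 108790\right) = 60903 - \frac{1}{16} \left(- \frac{1}{506}\right) 108789 = 60903 - - \frac{108789}{8096} = 60903 + \frac{108789}{8096} = \frac{493179477}{8096}$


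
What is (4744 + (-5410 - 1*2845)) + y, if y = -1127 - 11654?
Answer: -16292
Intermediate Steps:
y = -12781
(4744 + (-5410 - 1*2845)) + y = (4744 + (-5410 - 1*2845)) - 12781 = (4744 + (-5410 - 2845)) - 12781 = (4744 - 8255) - 12781 = -3511 - 12781 = -16292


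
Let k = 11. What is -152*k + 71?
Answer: -1601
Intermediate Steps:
-152*k + 71 = -152*11 + 71 = -1672 + 71 = -1601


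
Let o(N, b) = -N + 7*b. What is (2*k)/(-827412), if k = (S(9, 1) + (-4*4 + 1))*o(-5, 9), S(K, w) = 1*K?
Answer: 68/68951 ≈ 0.00098621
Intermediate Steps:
S(K, w) = K
k = -408 (k = (9 + (-4*4 + 1))*(-1*(-5) + 7*9) = (9 + (-16 + 1))*(5 + 63) = (9 - 15)*68 = -6*68 = -408)
(2*k)/(-827412) = (2*(-408))/(-827412) = -816*(-1/827412) = 68/68951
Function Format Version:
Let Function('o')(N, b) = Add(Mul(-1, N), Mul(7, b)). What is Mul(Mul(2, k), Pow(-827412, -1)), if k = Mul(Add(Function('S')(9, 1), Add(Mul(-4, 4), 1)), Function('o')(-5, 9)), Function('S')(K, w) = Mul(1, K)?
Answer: Rational(68, 68951) ≈ 0.00098621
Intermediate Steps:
Function('S')(K, w) = K
k = -408 (k = Mul(Add(9, Add(Mul(-4, 4), 1)), Add(Mul(-1, -5), Mul(7, 9))) = Mul(Add(9, Add(-16, 1)), Add(5, 63)) = Mul(Add(9, -15), 68) = Mul(-6, 68) = -408)
Mul(Mul(2, k), Pow(-827412, -1)) = Mul(Mul(2, -408), Pow(-827412, -1)) = Mul(-816, Rational(-1, 827412)) = Rational(68, 68951)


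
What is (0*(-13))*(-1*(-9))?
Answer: 0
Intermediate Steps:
(0*(-13))*(-1*(-9)) = 0*9 = 0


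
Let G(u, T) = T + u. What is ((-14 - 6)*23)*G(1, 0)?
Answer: -460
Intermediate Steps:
((-14 - 6)*23)*G(1, 0) = ((-14 - 6)*23)*(0 + 1) = -20*23*1 = -460*1 = -460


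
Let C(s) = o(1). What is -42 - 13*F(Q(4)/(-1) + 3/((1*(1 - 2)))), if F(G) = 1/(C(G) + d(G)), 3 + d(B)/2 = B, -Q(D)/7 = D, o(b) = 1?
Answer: -1903/45 ≈ -42.289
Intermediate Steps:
Q(D) = -7*D
d(B) = -6 + 2*B
C(s) = 1
F(G) = 1/(-5 + 2*G) (F(G) = 1/(1 + (-6 + 2*G)) = 1/(-5 + 2*G))
-42 - 13*F(Q(4)/(-1) + 3/((1*(1 - 2)))) = -42 - 13/(-5 + 2*(-7*4/(-1) + 3/((1*(1 - 2))))) = -42 - 13/(-5 + 2*(-28*(-1) + 3/((1*(-1))))) = -42 - 13/(-5 + 2*(28 + 3/(-1))) = -42 - 13/(-5 + 2*(28 + 3*(-1))) = -42 - 13/(-5 + 2*(28 - 3)) = -42 - 13/(-5 + 2*25) = -42 - 13/(-5 + 50) = -42 - 13/45 = -1903/45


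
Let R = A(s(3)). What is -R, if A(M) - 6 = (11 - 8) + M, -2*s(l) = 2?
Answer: -8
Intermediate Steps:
s(l) = -1 (s(l) = -½*2 = -1)
A(M) = 9 + M (A(M) = 6 + ((11 - 8) + M) = 6 + (3 + M) = 9 + M)
R = 8 (R = 9 - 1 = 8)
-R = -1*8 = -8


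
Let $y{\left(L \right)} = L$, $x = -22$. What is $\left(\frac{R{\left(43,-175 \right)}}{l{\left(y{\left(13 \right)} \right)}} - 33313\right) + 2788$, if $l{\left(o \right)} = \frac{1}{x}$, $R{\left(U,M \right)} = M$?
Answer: $-26675$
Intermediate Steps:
$l{\left(o \right)} = - \frac{1}{22}$ ($l{\left(o \right)} = \frac{1}{-22} = - \frac{1}{22}$)
$\left(\frac{R{\left(43,-175 \right)}}{l{\left(y{\left(13 \right)} \right)}} - 33313\right) + 2788 = \left(- \frac{175}{- \frac{1}{22}} - 33313\right) + 2788 = \left(\left(-175\right) \left(-22\right) - 33313\right) + 2788 = \left(3850 - 33313\right) + 2788 = -29463 + 2788 = -26675$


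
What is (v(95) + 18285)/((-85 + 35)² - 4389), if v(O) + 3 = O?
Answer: -18377/1889 ≈ -9.7284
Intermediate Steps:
v(O) = -3 + O
(v(95) + 18285)/((-85 + 35)² - 4389) = ((-3 + 95) + 18285)/((-85 + 35)² - 4389) = (92 + 18285)/((-50)² - 4389) = 18377/(2500 - 4389) = 18377/(-1889) = 18377*(-1/1889) = -18377/1889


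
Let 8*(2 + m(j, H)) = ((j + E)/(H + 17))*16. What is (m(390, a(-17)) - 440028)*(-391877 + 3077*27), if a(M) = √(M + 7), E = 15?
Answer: 1766260115200/13 + 10875060*I*√10/13 ≈ 1.3587e+11 + 2.6454e+6*I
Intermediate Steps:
a(M) = √(7 + M)
m(j, H) = -2 + 2*(15 + j)/(17 + H) (m(j, H) = -2 + (((j + 15)/(H + 17))*16)/8 = -2 + (((15 + j)/(17 + H))*16)/8 = -2 + (16*(15 + j)/(17 + H))/8 = -2 + 2*(15 + j)/(17 + H))
(m(390, a(-17)) - 440028)*(-391877 + 3077*27) = (2*(-2 + 390 - √(7 - 17))/(17 + √(7 - 17)) - 440028)*(-391877 + 3077*27) = (2*(-2 + 390 - √(-10))/(17 + √(-10)) - 440028)*(-391877 + 83079) = (2*(-2 + 390 - I*√10)/(17 + I*√10) - 440028)*(-308798) = (2*(388 - I*√10)/(17 + I*√10) - 440028)*(-308798) = (-440028 + 2*(388 - I*√10)/(17 + I*√10))*(-308798) = 135879766344 - 617596*(388 - I*√10)/(17 + I*√10)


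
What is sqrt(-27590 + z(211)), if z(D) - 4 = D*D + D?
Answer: sqrt(17146) ≈ 130.94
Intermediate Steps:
z(D) = 4 + D + D**2 (z(D) = 4 + (D*D + D) = 4 + (D**2 + D) = 4 + (D + D**2) = 4 + D + D**2)
sqrt(-27590 + z(211)) = sqrt(-27590 + (4 + 211 + 211**2)) = sqrt(-27590 + (4 + 211 + 44521)) = sqrt(-27590 + 44736) = sqrt(17146)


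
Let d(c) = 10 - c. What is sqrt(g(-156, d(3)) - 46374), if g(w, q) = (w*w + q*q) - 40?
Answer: I*sqrt(22029) ≈ 148.42*I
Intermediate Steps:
g(w, q) = -40 + q**2 + w**2 (g(w, q) = (w**2 + q**2) - 40 = (q**2 + w**2) - 40 = -40 + q**2 + w**2)
sqrt(g(-156, d(3)) - 46374) = sqrt((-40 + (10 - 1*3)**2 + (-156)**2) - 46374) = sqrt((-40 + (10 - 3)**2 + 24336) - 46374) = sqrt((-40 + 7**2 + 24336) - 46374) = sqrt((-40 + 49 + 24336) - 46374) = sqrt(24345 - 46374) = sqrt(-22029) = I*sqrt(22029)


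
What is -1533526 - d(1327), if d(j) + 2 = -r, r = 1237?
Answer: -1532287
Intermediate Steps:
d(j) = -1239 (d(j) = -2 - 1*1237 = -2 - 1237 = -1239)
-1533526 - d(1327) = -1533526 - 1*(-1239) = -1533526 + 1239 = -1532287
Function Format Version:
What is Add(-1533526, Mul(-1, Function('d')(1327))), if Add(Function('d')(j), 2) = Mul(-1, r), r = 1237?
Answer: -1532287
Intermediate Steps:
Function('d')(j) = -1239 (Function('d')(j) = Add(-2, Mul(-1, 1237)) = Add(-2, -1237) = -1239)
Add(-1533526, Mul(-1, Function('d')(1327))) = Add(-1533526, Mul(-1, -1239)) = Add(-1533526, 1239) = -1532287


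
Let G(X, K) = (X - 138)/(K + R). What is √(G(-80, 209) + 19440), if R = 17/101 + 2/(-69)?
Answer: √10323461469345774/728746 ≈ 139.42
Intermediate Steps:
R = 971/6969 (R = 17*(1/101) + 2*(-1/69) = 17/101 - 2/69 = 971/6969 ≈ 0.13933)
G(X, K) = (-138 + X)/(971/6969 + K) (G(X, K) = (X - 138)/(K + 971/6969) = (-138 + X)/(971/6969 + K))
√(G(-80, 209) + 19440) = √(6969*(-138 - 80)/(971 + 6969*209) + 19440) = √(6969*(-218)/(971 + 1456521) + 19440) = √(6969*(-218)/1457492 + 19440) = √(6969*(1/1457492)*(-218) + 19440) = √(-759621/728746 + 19440) = √(14166062619/728746) = √10323461469345774/728746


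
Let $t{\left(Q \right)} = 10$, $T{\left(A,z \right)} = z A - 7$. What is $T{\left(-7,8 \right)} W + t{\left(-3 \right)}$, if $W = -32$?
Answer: $2026$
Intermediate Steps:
$T{\left(A,z \right)} = -7 + A z$ ($T{\left(A,z \right)} = A z - 7 = -7 + A z$)
$T{\left(-7,8 \right)} W + t{\left(-3 \right)} = \left(-7 - 56\right) \left(-32\right) + 10 = \left(-63\right) \left(-32\right) + 10 = 2016 + 10 = 2026$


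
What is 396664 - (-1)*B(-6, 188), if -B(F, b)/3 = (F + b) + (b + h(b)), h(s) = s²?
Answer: 289522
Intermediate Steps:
B(F, b) = -6*b - 3*F - 3*b² (B(F, b) = -3*((F + b) + (b + b²)) = -3*(F + b² + 2*b) = -6*b - 3*F - 3*b²)
396664 - (-1)*B(-6, 188) = 396664 - (-1)*(-6*188 - 3*(-6) - 3*188²) = 396664 - (-1)*(-1128 + 18 - 3*35344) = 396664 - (-1)*(-1128 + 18 - 106032) = 396664 - (-1)*(-107142) = 396664 - 1*107142 = 396664 - 107142 = 289522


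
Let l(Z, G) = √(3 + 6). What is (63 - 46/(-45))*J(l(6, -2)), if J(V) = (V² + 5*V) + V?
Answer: 8643/5 ≈ 1728.6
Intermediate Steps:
l(Z, G) = 3 (l(Z, G) = √9 = 3)
J(V) = V² + 6*V
(63 - 46/(-45))*J(l(6, -2)) = (63 - 46/(-45))*(3*(6 + 3)) = (63 - 46*(-1/45))*(3*9) = (63 + 46/45)*27 = (2881/45)*27 = 8643/5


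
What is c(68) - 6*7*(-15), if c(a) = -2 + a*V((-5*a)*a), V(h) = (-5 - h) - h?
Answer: 3144608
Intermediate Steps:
V(h) = -5 - 2*h
c(a) = -2 + a*(-5 + 10*a²) (c(a) = -2 + a*(-5 - 2*(-5*a)*a) = -2 + a*(-5 - (-10)*a²) = -2 + a*(-5 + 10*a²))
c(68) - 6*7*(-15) = (-2 - 5*68 + 10*68³) - 6*7*(-15) = (-2 - 340 + 10*314432) - 42*(-15) = (-2 - 340 + 3144320) - 1*(-630) = 3143978 + 630 = 3144608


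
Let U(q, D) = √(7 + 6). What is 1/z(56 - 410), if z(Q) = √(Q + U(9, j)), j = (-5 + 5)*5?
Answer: (-354 + √13)^(-½) ≈ -0.053422*I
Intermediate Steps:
j = 0 (j = 0*5 = 0)
U(q, D) = √13
z(Q) = √(Q + √13)
1/z(56 - 410) = 1/(√((56 - 410) + √13)) = 1/(√(-354 + √13)) = (-354 + √13)^(-½)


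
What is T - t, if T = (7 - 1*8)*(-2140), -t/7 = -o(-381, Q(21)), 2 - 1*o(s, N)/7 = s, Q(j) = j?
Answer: -16627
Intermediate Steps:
o(s, N) = 14 - 7*s
t = 18767 (t = -(-7)*(14 - 7*(-381)) = -(-7)*(14 + 2667) = -(-7)*2681 = -7*(-2681) = 18767)
T = 2140 (T = (7 - 8)*(-2140) = -1*(-2140) = 2140)
T - t = 2140 - 1*18767 = 2140 - 18767 = -16627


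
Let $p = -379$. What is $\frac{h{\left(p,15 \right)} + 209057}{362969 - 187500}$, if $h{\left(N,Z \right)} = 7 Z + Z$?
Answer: $\frac{209177}{175469} \approx 1.1921$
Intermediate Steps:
$h{\left(N,Z \right)} = 8 Z$
$\frac{h{\left(p,15 \right)} + 209057}{362969 - 187500} = \frac{8 \cdot 15 + 209057}{362969 - 187500} = \frac{120 + 209057}{175469} = 209177 \cdot \frac{1}{175469} = \frac{209177}{175469}$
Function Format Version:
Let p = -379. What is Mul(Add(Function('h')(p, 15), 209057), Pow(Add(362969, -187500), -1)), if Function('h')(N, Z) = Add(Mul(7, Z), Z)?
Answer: Rational(209177, 175469) ≈ 1.1921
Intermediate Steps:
Function('h')(N, Z) = Mul(8, Z)
Mul(Add(Function('h')(p, 15), 209057), Pow(Add(362969, -187500), -1)) = Mul(Add(Mul(8, 15), 209057), Pow(Add(362969, -187500), -1)) = Mul(Add(120, 209057), Pow(175469, -1)) = Mul(209177, Rational(1, 175469)) = Rational(209177, 175469)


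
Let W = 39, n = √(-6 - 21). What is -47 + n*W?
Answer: -47 + 117*I*√3 ≈ -47.0 + 202.65*I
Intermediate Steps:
n = 3*I*√3 (n = √(-27) = 3*I*√3 ≈ 5.1962*I)
-47 + n*W = -47 + (3*I*√3)*39 = -47 + 117*I*√3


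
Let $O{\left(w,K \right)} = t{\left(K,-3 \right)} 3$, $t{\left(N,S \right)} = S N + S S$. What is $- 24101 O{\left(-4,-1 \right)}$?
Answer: $-867636$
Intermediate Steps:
$t{\left(N,S \right)} = S^{2} + N S$ ($t{\left(N,S \right)} = N S + S^{2} = S^{2} + N S$)
$O{\left(w,K \right)} = 27 - 9 K$ ($O{\left(w,K \right)} = - 3 \left(K - 3\right) 3 = - 3 \left(-3 + K\right) 3 = \left(9 - 3 K\right) 3 = 27 - 9 K$)
$- 24101 O{\left(-4,-1 \right)} = - 24101 \left(27 - -9\right) = - 24101 \left(27 + 9\right) = \left(-24101\right) 36 = -867636$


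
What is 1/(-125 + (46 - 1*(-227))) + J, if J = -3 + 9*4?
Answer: 4885/148 ≈ 33.007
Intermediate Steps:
J = 33 (J = -3 + 36 = 33)
1/(-125 + (46 - 1*(-227))) + J = 1/(-125 + (46 - 1*(-227))) + 33 = 1/(-125 + (46 + 227)) + 33 = 1/(-125 + 273) + 33 = 1/148 + 33 = 4885/148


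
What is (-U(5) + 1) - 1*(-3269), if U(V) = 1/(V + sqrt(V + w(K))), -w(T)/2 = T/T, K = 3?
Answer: 71935/22 + sqrt(3)/22 ≈ 3269.9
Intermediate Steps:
w(T) = -2 (w(T) = -2*T/T = -2*1 = -2)
U(V) = 1/(V + sqrt(-2 + V)) (U(V) = 1/(V + sqrt(V - 2)) = 1/(V + sqrt(-2 + V)))
(-U(5) + 1) - 1*(-3269) = (-1/(5 + sqrt(-2 + 5)) + 1) - 1*(-3269) = (-1/(5 + sqrt(3)) + 1) + 3269 = (1 - 1/(5 + sqrt(3))) + 3269 = 3270 - 1/(5 + sqrt(3))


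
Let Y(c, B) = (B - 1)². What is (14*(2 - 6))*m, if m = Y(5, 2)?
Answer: -56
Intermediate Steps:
Y(c, B) = (-1 + B)²
m = 1 (m = (-1 + 2)² = 1² = 1)
(14*(2 - 6))*m = (14*(2 - 6))*1 = (14*(-4))*1 = -56*1 = -56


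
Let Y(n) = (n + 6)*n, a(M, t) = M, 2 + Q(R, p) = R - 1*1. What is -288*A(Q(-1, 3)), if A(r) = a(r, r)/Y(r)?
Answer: -144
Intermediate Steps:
Q(R, p) = -3 + R (Q(R, p) = -2 + (R - 1*1) = -2 + (R - 1) = -2 + (-1 + R) = -3 + R)
Y(n) = n*(6 + n) (Y(n) = (6 + n)*n = n*(6 + n))
A(r) = 1/(6 + r) (A(r) = r/((r*(6 + r))) = r*(1/(r*(6 + r))) = 1/(6 + r))
-288*A(Q(-1, 3)) = -288/(6 + (-3 - 1)) = -288/(6 - 4) = -288/2 = -288*½ = -144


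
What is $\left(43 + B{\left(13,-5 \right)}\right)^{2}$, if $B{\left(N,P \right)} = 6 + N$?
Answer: $3844$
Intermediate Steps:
$\left(43 + B{\left(13,-5 \right)}\right)^{2} = \left(43 + \left(6 + 13\right)\right)^{2} = \left(43 + 19\right)^{2} = 62^{2} = 3844$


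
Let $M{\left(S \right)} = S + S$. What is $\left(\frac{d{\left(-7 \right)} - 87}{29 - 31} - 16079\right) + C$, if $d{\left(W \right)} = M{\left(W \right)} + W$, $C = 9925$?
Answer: $-6100$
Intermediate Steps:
$M{\left(S \right)} = 2 S$
$d{\left(W \right)} = 3 W$ ($d{\left(W \right)} = 2 W + W = 3 W$)
$\left(\frac{d{\left(-7 \right)} - 87}{29 - 31} - 16079\right) + C = \left(\frac{3 \left(-7\right) - 87}{29 - 31} - 16079\right) + 9925 = \left(\frac{-21 - 87}{-2} - 16079\right) + 9925 = \left(\left(-108\right) \left(- \frac{1}{2}\right) - 16079\right) + 9925 = \left(54 - 16079\right) + 9925 = -16025 + 9925 = -6100$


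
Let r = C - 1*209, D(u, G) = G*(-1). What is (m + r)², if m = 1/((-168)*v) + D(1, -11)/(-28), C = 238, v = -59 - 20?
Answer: 144153105625/176145984 ≈ 818.37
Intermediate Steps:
v = -79
D(u, G) = -G
r = 29 (r = 238 - 1*209 = 238 - 209 = 29)
m = -5213/13272 (m = 1/(-168*(-79)) - 1*(-11)/(-28) = -1/168*(-1/79) + 11*(-1/28) = 1/13272 - 11/28 = -5213/13272 ≈ -0.39278)
(m + r)² = (-5213/13272 + 29)² = (379675/13272)² = 144153105625/176145984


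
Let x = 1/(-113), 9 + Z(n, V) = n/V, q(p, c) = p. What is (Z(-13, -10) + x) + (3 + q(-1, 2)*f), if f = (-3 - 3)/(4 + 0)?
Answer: -1813/565 ≈ -3.2089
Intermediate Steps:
Z(n, V) = -9 + n/V
f = -3/2 (f = -6/4 = -6*¼ = -3/2 ≈ -1.5000)
x = -1/113 ≈ -0.0088496
(Z(-13, -10) + x) + (3 + q(-1, 2)*f) = ((-9 - 13/(-10)) - 1/113) + (3 - 1*(-3/2)) = ((-9 - 13*(-⅒)) - 1/113) + (3 + 3/2) = ((-9 + 13/10) - 1/113) + 9/2 = (-77/10 - 1/113) + 9/2 = -8711/1130 + 9/2 = -1813/565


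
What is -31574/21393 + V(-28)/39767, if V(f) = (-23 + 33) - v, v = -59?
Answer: -54527267/36988497 ≈ -1.4742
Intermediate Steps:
V(f) = 69 (V(f) = (-23 + 33) - 1*(-59) = 10 + 59 = 69)
-31574/21393 + V(-28)/39767 = -31574/21393 + 69/39767 = -31574*1/21393 + 69*(1/39767) = -31574/21393 + 3/1729 = -54527267/36988497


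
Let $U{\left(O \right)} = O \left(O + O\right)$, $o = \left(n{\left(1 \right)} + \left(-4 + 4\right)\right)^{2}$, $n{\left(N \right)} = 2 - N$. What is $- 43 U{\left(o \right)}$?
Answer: $-86$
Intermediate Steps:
$o = 1$ ($o = \left(\left(2 - 1\right) + \left(-4 + 4\right)\right)^{2} = \left(\left(2 - 1\right) + 0\right)^{2} = \left(1 + 0\right)^{2} = 1^{2} = 1$)
$U{\left(O \right)} = 2 O^{2}$ ($U{\left(O \right)} = O 2 O = 2 O^{2}$)
$- 43 U{\left(o \right)} = - 43 \cdot 2 \cdot 1^{2} = - 43 \cdot 2 \cdot 1 = \left(-43\right) 2 = -86$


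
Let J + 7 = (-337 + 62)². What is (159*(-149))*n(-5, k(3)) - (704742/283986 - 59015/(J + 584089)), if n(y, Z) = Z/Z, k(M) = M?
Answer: -739816503440881/31224592017 ≈ -23693.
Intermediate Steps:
J = 75618 (J = -7 + (-337 + 62)² = -7 + (-275)² = -7 + 75625 = 75618)
n(y, Z) = 1
(159*(-149))*n(-5, k(3)) - (704742/283986 - 59015/(J + 584089)) = (159*(-149))*1 - (704742/283986 - 59015/(75618 + 584089)) = -23691*1 - (704742*(1/283986) - 59015/659707) = -23691 - (117457/47331 - 59015*1/659707) = -23691 - (117457/47331 - 59015/659707) = -23691 - 1*74693966134/31224592017 = -23691 - 74693966134/31224592017 = -739816503440881/31224592017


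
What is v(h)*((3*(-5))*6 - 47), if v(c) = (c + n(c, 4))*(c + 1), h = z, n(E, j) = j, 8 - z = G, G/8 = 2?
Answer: -3836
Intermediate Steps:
G = 16 (G = 8*2 = 16)
z = -8 (z = 8 - 1*16 = 8 - 16 = -8)
h = -8
v(c) = (1 + c)*(4 + c) (v(c) = (c + 4)*(c + 1) = (4 + c)*(1 + c) = (1 + c)*(4 + c))
v(h)*((3*(-5))*6 - 47) = (4 + (-8)² + 5*(-8))*((3*(-5))*6 - 47) = (4 + 64 - 40)*(-15*6 - 47) = 28*(-90 - 47) = 28*(-137) = -3836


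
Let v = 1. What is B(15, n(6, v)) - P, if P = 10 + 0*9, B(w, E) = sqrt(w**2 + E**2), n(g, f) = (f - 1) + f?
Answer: -10 + sqrt(226) ≈ 5.0333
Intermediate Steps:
n(g, f) = -1 + 2*f (n(g, f) = (-1 + f) + f = -1 + 2*f)
B(w, E) = sqrt(E**2 + w**2)
P = 10 (P = 10 + 0 = 10)
B(15, n(6, v)) - P = sqrt((-1 + 2*1)**2 + 15**2) - 1*10 = sqrt((-1 + 2)**2 + 225) - 10 = sqrt(1**2 + 225) - 10 = sqrt(1 + 225) - 10 = sqrt(226) - 10 = -10 + sqrt(226)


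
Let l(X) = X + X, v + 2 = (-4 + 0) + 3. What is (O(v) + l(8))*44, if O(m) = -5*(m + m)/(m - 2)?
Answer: 440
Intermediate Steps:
v = -3 (v = -2 + ((-4 + 0) + 3) = -2 + (-4 + 3) = -2 - 1 = -3)
l(X) = 2*X
O(m) = -10*m/(-2 + m) (O(m) = -5*2*m/(-2 + m) = -10*m/(-2 + m))
(O(v) + l(8))*44 = (-10*(-3)/(-2 - 3) + 2*8)*44 = (-10*(-3)/(-5) + 16)*44 = (-10*(-3)*(-⅕) + 16)*44 = (-6 + 16)*44 = 10*44 = 440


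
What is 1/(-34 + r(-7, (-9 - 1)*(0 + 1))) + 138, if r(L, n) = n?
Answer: 6071/44 ≈ 137.98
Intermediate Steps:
1/(-34 + r(-7, (-9 - 1)*(0 + 1))) + 138 = 1/(-34 + (-9 - 1)*(0 + 1)) + 138 = 1/(-34 - 10*1) + 138 = 1/(-34 - 10) + 138 = 1/(-44) + 138 = -1/44 + 138 = 6071/44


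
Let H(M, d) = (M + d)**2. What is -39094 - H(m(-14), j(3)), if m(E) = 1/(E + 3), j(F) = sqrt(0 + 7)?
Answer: -4731222/121 + 2*sqrt(7)/11 ≈ -39101.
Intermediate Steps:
j(F) = sqrt(7)
m(E) = 1/(3 + E)
-39094 - H(m(-14), j(3)) = -39094 - (1/(3 - 14) + sqrt(7))**2 = -39094 - (1/(-11) + sqrt(7))**2 = -39094 - (-1/11 + sqrt(7))**2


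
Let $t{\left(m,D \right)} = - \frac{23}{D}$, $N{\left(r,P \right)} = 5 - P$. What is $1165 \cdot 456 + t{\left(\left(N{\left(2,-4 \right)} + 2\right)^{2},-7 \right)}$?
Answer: $\frac{3718703}{7} \approx 5.3124 \cdot 10^{5}$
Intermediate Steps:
$1165 \cdot 456 + t{\left(\left(N{\left(2,-4 \right)} + 2\right)^{2},-7 \right)} = 1165 \cdot 456 - \frac{23}{-7} = 531240 - - \frac{23}{7} = 531240 + \frac{23}{7} = \frac{3718703}{7}$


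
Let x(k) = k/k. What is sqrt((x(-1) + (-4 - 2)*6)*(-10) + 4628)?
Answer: sqrt(4978) ≈ 70.555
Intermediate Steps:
x(k) = 1
sqrt((x(-1) + (-4 - 2)*6)*(-10) + 4628) = sqrt((1 + (-4 - 2)*6)*(-10) + 4628) = sqrt((1 - 6*6)*(-10) + 4628) = sqrt((1 - 36)*(-10) + 4628) = sqrt(-35*(-10) + 4628) = sqrt(350 + 4628) = sqrt(4978)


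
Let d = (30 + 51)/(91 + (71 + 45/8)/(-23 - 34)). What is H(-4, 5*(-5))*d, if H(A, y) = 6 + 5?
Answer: 406296/40883 ≈ 9.9380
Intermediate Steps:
H(A, y) = 11
d = 36936/40883 (d = 81/(91 + (71 + 45*(⅛))/(-57)) = 81/(91 + (71 + 45/8)*(-1/57)) = 81/(91 + (613/8)*(-1/57)) = 81/(91 - 613/456) = 81/(40883/456) = 81*(456/40883) = 36936/40883 ≈ 0.90346)
H(-4, 5*(-5))*d = 11*(36936/40883) = 406296/40883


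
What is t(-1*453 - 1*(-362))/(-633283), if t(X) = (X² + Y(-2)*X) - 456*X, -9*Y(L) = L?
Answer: -63973/814221 ≈ -0.078570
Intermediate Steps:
Y(L) = -L/9
t(X) = X² - 4102*X/9 (t(X) = (X² + (-⅑*(-2))*X) - 456*X = (X² + 2*X/9) - 456*X = X² - 4102*X/9)
t(-1*453 - 1*(-362))/(-633283) = ((-1*453 - 1*(-362))*(-4102 + 9*(-1*453 - 1*(-362)))/9)/(-633283) = ((-453 + 362)*(-4102 + 9*(-453 + 362))/9)*(-1/633283) = ((⅑)*(-91)*(-4102 + 9*(-91)))*(-1/633283) = ((⅑)*(-91)*(-4102 - 819))*(-1/633283) = ((⅑)*(-91)*(-4921))*(-1/633283) = (447811/9)*(-1/633283) = -63973/814221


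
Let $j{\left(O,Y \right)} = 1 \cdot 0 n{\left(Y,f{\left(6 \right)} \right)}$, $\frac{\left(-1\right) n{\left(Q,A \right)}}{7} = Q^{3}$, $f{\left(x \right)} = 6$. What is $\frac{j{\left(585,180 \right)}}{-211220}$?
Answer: $0$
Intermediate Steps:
$n{\left(Q,A \right)} = - 7 Q^{3}$
$j{\left(O,Y \right)} = 0$ ($j{\left(O,Y \right)} = 1 \cdot 0 \left(- 7 Y^{3}\right) = 0 \left(- 7 Y^{3}\right) = 0$)
$\frac{j{\left(585,180 \right)}}{-211220} = \frac{0}{-211220} = 0 \left(- \frac{1}{211220}\right) = 0$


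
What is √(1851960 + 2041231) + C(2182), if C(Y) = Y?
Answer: 2182 + √3893191 ≈ 4155.1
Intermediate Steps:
√(1851960 + 2041231) + C(2182) = √(1851960 + 2041231) + 2182 = √3893191 + 2182 = 2182 + √3893191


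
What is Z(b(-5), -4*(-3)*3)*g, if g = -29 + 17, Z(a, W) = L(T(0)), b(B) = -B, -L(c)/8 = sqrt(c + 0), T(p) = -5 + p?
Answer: 96*I*sqrt(5) ≈ 214.66*I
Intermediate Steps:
L(c) = -8*sqrt(c) (L(c) = -8*sqrt(c + 0) = -8*sqrt(c))
Z(a, W) = -8*I*sqrt(5) (Z(a, W) = -8*sqrt(-5 + 0) = -8*I*sqrt(5))
g = -12
Z(b(-5), -4*(-3)*3)*g = -8*I*sqrt(5)*(-12) = 96*I*sqrt(5)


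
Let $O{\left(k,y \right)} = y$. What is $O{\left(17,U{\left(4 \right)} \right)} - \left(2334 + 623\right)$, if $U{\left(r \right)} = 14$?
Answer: $-2943$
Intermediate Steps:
$O{\left(17,U{\left(4 \right)} \right)} - \left(2334 + 623\right) = 14 - \left(2334 + 623\right) = 14 - 2957 = -2943$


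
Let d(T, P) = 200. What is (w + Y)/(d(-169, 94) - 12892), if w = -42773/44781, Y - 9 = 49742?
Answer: -1113928379/284180226 ≈ -3.9198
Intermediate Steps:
Y = 49751 (Y = 9 + 49742 = 49751)
w = -42773/44781 (w = -42773*1/44781 = -42773/44781 ≈ -0.95516)
(w + Y)/(d(-169, 94) - 12892) = (-42773/44781 + 49751)/(200 - 12892) = (2227856758/44781)/(-12692) = (2227856758/44781)*(-1/12692) = -1113928379/284180226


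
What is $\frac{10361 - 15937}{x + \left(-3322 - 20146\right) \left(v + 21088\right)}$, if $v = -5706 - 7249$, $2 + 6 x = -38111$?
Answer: $\frac{33456}{1145229577} \approx 2.9213 \cdot 10^{-5}$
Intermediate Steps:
$x = - \frac{38113}{6}$ ($x = - \frac{1}{3} + \frac{1}{6} \left(-38111\right) = - \frac{1}{3} - \frac{38111}{6} = - \frac{38113}{6} \approx -6352.2$)
$v = -12955$ ($v = -5706 - 7249 = -12955$)
$\frac{10361 - 15937}{x + \left(-3322 - 20146\right) \left(v + 21088\right)} = \frac{10361 - 15937}{- \frac{38113}{6} + \left(-3322 - 20146\right) \left(-12955 + 21088\right)} = - \frac{5576}{- \frac{38113}{6} - 190865244} = - \frac{5576}{- \frac{1145229577}{6}} = \left(-5576\right) \left(- \frac{6}{1145229577}\right) = \frac{33456}{1145229577}$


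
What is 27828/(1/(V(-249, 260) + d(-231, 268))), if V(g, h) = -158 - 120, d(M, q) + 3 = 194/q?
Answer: -522568098/67 ≈ -7.7995e+6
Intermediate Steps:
d(M, q) = -3 + 194/q
V(g, h) = -278
27828/(1/(V(-249, 260) + d(-231, 268))) = 27828/(1/(-278 + (-3 + 194/268))) = 27828/(1/(-278 + (-3 + 194*(1/268)))) = 27828/(1/(-278 + (-3 + 97/134))) = 27828/(1/(-278 - 305/134)) = 27828/(1/(-37557/134)) = 27828/(-134/37557) = 27828*(-37557/134) = -522568098/67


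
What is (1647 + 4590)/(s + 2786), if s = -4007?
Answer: -189/37 ≈ -5.1081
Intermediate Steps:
(1647 + 4590)/(s + 2786) = (1647 + 4590)/(-4007 + 2786) = 6237/(-1221) = 6237*(-1/1221) = -189/37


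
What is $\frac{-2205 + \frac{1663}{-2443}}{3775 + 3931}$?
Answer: $- \frac{2694239}{9412879} \approx -0.28623$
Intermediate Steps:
$\frac{-2205 + \frac{1663}{-2443}}{3775 + 3931} = \frac{-2205 + 1663 \left(- \frac{1}{2443}\right)}{7706} = \left(-2205 - \frac{1663}{2443}\right) \frac{1}{7706} = \left(- \frac{5388478}{2443}\right) \frac{1}{7706} = - \frac{2694239}{9412879}$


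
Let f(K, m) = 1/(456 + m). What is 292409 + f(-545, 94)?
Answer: 160824951/550 ≈ 2.9241e+5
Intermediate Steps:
292409 + f(-545, 94) = 292409 + 1/(456 + 94) = 292409 + 1/550 = 160824951/550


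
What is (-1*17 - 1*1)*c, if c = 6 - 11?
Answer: 90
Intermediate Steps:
c = -5
(-1*17 - 1*1)*c = (-1*17 - 1*1)*(-5) = (-17 - 1)*(-5) = -18*(-5) = 90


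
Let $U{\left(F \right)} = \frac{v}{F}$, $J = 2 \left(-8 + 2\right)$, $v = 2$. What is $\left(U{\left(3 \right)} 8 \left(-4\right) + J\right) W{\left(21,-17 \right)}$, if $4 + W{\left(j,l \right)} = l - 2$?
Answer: $\frac{2300}{3} \approx 766.67$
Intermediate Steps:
$J = -12$ ($J = 2 \left(-6\right) = -12$)
$U{\left(F \right)} = \frac{2}{F}$
$W{\left(j,l \right)} = -6 + l$ ($W{\left(j,l \right)} = -4 + \left(l - 2\right) = -4 + \left(-2 + l\right) = -6 + l$)
$\left(U{\left(3 \right)} 8 \left(-4\right) + J\right) W{\left(21,-17 \right)} = \left(\frac{2}{3} \cdot 8 \left(-4\right) - 12\right) \left(-6 - 17\right) = \left(2 \cdot \frac{1}{3} \cdot 8 \left(-4\right) - 12\right) \left(-23\right) = \left(\frac{2}{3} \cdot 8 \left(-4\right) - 12\right) \left(-23\right) = \left(\frac{16}{3} \left(-4\right) - 12\right) \left(-23\right) = \left(- \frac{64}{3} - 12\right) \left(-23\right) = \left(- \frac{100}{3}\right) \left(-23\right) = \frac{2300}{3}$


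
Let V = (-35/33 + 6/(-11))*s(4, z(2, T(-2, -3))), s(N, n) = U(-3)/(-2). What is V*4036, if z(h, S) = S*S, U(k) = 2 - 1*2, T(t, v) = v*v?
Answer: 0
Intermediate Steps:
T(t, v) = v²
U(k) = 0 (U(k) = 2 - 2 = 0)
z(h, S) = S²
s(N, n) = 0 (s(N, n) = 0/(-2) = 0*(-½) = 0)
V = 0 (V = (-35/33 + 6/(-11))*0 = (-35*1/33 + 6*(-1/11))*0 = (-35/33 - 6/11)*0 = -53/33*0 = 0)
V*4036 = 0*4036 = 0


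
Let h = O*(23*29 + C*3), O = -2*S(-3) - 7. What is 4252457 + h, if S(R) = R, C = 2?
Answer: 4251784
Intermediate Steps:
O = -1 (O = -2*(-3) - 7 = 6 - 7 = -1)
h = -673 (h = -(23*29 + 2*3) = -(667 + 6) = -1*673 = -673)
4252457 + h = 4252457 - 673 = 4251784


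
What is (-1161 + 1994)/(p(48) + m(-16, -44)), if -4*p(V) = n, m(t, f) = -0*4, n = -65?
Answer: 3332/65 ≈ 51.262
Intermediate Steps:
m(t, f) = 0 (m(t, f) = -1*0 = 0)
p(V) = 65/4 (p(V) = -1/4*(-65) = 65/4)
(-1161 + 1994)/(p(48) + m(-16, -44)) = (-1161 + 1994)/(65/4 + 0) = 833/(65/4) = 833*(4/65) = 3332/65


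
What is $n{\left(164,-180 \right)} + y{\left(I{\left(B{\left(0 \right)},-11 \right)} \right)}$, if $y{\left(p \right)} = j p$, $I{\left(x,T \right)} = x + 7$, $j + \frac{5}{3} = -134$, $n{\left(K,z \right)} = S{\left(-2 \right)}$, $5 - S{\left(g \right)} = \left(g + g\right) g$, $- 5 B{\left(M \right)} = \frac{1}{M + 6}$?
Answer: $- \frac{85333}{90} \approx -948.14$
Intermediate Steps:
$B{\left(M \right)} = - \frac{1}{5 \left(6 + M\right)}$ ($B{\left(M \right)} = - \frac{1}{5 \left(M + 6\right)} = - \frac{1}{5 \left(6 + M\right)}$)
$S{\left(g \right)} = 5 - 2 g^{2}$ ($S{\left(g \right)} = 5 - \left(g + g\right) g = 5 - 2 g g = 5 - 2 g^{2}$)
$n{\left(K,z \right)} = -3$ ($n{\left(K,z \right)} = 5 - 2 \left(-2\right)^{2} = 5 - 8 = -3$)
$j = - \frac{407}{3}$ ($j = - \frac{5}{3} - 134 = - \frac{407}{3} \approx -135.67$)
$I{\left(x,T \right)} = 7 + x$
$y{\left(p \right)} = - \frac{407 p}{3}$
$n{\left(164,-180 \right)} + y{\left(I{\left(B{\left(0 \right)},-11 \right)} \right)} = -3 - \frac{407 \left(7 - \frac{1}{30 + 5 \cdot 0}\right)}{3} = -3 - \frac{407 \left(7 - \frac{1}{30 + 0}\right)}{3} = -3 - \frac{407 \left(7 - \frac{1}{30}\right)}{3} = -3 - \frac{85063}{90} = - \frac{85333}{90}$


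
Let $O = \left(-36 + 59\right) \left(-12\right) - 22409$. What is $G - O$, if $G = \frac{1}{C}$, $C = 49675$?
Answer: $\frac{1126877376}{49675} \approx 22685.0$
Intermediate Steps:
$O = -22685$ ($O = 23 \left(-12\right) - 22409 = -276 - 22409 = -22685$)
$G = \frac{1}{49675} \approx 2.0131 \cdot 10^{-5}$
$G - O = \frac{1}{49675} - -22685 = \frac{1}{49675} + 22685 = \frac{1126877376}{49675}$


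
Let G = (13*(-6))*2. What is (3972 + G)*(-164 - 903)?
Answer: -4071672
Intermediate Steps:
G = -156 (G = -78*2 = -156)
(3972 + G)*(-164 - 903) = (3972 - 156)*(-164 - 903) = 3816*(-1067) = -4071672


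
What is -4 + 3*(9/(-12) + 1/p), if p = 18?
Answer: -73/12 ≈ -6.0833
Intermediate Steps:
-4 + 3*(9/(-12) + 1/p) = -4 + 3*(9/(-12) + 1/18) = -4 + 3*(9*(-1/12) + 1*(1/18)) = -4 + 3*(-¾ + 1/18) = -4 + 3*(-25/36) = -4 - 25/12 = -73/12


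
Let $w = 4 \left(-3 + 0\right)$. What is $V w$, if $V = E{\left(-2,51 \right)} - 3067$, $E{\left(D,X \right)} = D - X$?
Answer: $37440$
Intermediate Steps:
$w = -12$ ($w = 4 \left(-3\right) = -12$)
$V = -3120$ ($V = \left(-2 - 51\right) - 3067 = -53 - 3067 = -3120$)
$V w = \left(-3120\right) \left(-12\right) = 37440$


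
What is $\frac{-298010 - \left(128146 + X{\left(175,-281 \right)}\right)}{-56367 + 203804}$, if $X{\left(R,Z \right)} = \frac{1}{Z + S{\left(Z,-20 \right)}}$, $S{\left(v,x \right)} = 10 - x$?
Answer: $- \frac{106965155}{37006687} \approx -2.8904$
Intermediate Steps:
$X{\left(R,Z \right)} = \frac{1}{30 + Z}$ ($X{\left(R,Z \right)} = \frac{1}{Z + \left(10 - -20\right)} = \frac{1}{Z + \left(10 + 20\right)} = \frac{1}{Z + 30} = \frac{1}{30 + Z}$)
$\frac{-298010 - \left(128146 + X{\left(175,-281 \right)}\right)}{-56367 + 203804} = \frac{-298010 - \left(128146 + \frac{1}{30 - 281}\right)}{-56367 + 203804} = \frac{-298010 - \frac{32164645}{251}}{147437} = \left(-298010 - \frac{32164645}{251}\right) \frac{1}{147437} = \left(- \frac{106965155}{251}\right) \frac{1}{147437} = - \frac{106965155}{37006687}$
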